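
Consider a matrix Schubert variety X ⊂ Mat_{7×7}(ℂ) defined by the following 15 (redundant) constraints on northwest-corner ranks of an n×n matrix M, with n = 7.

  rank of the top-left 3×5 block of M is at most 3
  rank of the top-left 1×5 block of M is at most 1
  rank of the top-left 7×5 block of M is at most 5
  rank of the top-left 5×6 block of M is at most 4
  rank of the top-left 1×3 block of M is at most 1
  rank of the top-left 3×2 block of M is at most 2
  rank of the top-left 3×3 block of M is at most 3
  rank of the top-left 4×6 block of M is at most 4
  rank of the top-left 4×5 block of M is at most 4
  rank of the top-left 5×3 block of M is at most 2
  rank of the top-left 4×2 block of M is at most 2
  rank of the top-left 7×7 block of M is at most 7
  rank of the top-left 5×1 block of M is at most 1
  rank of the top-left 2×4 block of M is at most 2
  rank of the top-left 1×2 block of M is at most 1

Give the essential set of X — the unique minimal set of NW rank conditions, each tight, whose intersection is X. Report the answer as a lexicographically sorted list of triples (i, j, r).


Recovering R(i,j) via the rank-extension bound from the 15 conditions:

  R[1]: 1  1  1  1  1  1  1
  R[2]: 1  2  2  2  2  2  2
  R[3]: 1  2  2  3  3  3  3
  R[4]: 1  2  2  3  4  4  4
  R[5]: 1  2  2  3  4  4  5
  R[6]: 1  2  3  4  5  5  6
  R[7]: 1  2  3  4  5  6  7

the unique w with this rank table is (1, 2, 4, 5, 7, 3, 6).

ℓ(w)=4; the 2 essential cells (i,j,r):

[(5, 3, 2), (5, 6, 4)]


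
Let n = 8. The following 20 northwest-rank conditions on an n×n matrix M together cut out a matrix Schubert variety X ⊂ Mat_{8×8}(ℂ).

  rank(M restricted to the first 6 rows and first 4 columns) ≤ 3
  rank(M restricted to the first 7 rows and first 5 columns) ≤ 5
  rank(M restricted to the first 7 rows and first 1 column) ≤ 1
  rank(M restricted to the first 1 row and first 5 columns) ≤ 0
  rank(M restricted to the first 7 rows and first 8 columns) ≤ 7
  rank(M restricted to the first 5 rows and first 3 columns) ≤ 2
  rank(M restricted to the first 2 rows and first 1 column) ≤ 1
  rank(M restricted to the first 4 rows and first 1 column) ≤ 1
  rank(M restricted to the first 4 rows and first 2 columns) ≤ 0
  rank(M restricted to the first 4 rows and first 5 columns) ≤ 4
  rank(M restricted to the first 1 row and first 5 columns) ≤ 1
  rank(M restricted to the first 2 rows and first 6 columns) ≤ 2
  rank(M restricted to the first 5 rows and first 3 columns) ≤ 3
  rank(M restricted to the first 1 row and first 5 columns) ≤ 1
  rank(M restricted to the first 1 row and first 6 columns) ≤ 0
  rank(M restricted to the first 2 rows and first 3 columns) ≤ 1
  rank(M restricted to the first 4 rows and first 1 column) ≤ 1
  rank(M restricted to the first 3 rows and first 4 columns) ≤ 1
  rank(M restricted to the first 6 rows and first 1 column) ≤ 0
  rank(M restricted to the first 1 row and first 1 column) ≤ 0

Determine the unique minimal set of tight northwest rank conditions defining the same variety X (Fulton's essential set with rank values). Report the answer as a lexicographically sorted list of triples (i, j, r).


The tightest implied rank at each (i,j), from the 20 conditions:

  R[1]: 0 | 0 | 0 | 0 | 0 | 0 | 1 | 1
  R[2]: 0 | 0 | 1 | 1 | 1 | 1 | 2 | 2
  R[3]: 0 | 0 | 1 | 1 | 2 | 2 | 3 | 3
  R[4]: 0 | 0 | 1 | 2 | 3 | 3 | 4 | 4
  R[5]: 0 | 1 | 2 | 3 | 4 | 4 | 5 | 5
  R[6]: 0 | 1 | 2 | 3 | 4 | 5 | 6 | 6
  R[7]: 1 | 2 | 3 | 4 | 5 | 6 | 7 | 7
  R[8]: 1 | 2 | 3 | 4 | 5 | 6 | 7 | 8

giving w = (7, 3, 5, 4, 2, 6, 1, 8) via Δ²R.

|D(w)|=15, |Ess(w)|=4:

[(1, 6, 0), (3, 4, 1), (4, 2, 0), (6, 1, 0)]


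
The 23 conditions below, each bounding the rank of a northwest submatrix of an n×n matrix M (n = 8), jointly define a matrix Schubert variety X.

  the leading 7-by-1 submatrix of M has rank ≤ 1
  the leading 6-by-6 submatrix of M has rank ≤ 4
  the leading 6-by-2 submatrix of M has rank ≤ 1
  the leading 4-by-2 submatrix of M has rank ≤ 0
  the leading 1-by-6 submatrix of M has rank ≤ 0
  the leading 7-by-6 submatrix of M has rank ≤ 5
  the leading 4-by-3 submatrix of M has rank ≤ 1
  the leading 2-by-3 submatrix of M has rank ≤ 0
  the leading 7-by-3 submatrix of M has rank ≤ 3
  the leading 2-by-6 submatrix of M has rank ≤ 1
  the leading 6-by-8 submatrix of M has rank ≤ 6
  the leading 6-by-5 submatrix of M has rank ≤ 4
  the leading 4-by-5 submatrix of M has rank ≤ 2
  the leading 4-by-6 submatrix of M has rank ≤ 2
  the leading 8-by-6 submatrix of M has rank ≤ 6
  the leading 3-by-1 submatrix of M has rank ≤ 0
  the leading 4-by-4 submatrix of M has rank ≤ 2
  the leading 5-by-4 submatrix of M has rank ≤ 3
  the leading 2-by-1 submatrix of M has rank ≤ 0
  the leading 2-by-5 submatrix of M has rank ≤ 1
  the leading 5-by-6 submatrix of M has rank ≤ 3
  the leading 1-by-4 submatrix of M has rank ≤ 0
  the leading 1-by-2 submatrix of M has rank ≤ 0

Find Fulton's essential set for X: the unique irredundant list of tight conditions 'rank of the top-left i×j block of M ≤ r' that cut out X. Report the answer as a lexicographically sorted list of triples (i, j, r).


Propagating the 23 rank bounds to every northwest block:

  row 1: 0  0  0  0  0  0  1  1
  row 2: 0  0  0  1  1  1  2  2
  row 3: 0  0  1  2  2  2  3  3
  row 4: 0  0  1  2  2  2  3  4
  row 5: 1  1  2  3  3  3  4  5
  row 6: 1  1  2  3  4  4  5  6
  row 7: 1  2  3  4  5  5  6  7
  row 8: 1  2  3  4  5  6  7  8

so w = (7, 4, 3, 8, 1, 5, 2, 6).

Fulton essential set (5 of the 16 Rothe cells):

[(1, 6, 0), (2, 3, 0), (4, 2, 0), (4, 6, 2), (6, 2, 1)]


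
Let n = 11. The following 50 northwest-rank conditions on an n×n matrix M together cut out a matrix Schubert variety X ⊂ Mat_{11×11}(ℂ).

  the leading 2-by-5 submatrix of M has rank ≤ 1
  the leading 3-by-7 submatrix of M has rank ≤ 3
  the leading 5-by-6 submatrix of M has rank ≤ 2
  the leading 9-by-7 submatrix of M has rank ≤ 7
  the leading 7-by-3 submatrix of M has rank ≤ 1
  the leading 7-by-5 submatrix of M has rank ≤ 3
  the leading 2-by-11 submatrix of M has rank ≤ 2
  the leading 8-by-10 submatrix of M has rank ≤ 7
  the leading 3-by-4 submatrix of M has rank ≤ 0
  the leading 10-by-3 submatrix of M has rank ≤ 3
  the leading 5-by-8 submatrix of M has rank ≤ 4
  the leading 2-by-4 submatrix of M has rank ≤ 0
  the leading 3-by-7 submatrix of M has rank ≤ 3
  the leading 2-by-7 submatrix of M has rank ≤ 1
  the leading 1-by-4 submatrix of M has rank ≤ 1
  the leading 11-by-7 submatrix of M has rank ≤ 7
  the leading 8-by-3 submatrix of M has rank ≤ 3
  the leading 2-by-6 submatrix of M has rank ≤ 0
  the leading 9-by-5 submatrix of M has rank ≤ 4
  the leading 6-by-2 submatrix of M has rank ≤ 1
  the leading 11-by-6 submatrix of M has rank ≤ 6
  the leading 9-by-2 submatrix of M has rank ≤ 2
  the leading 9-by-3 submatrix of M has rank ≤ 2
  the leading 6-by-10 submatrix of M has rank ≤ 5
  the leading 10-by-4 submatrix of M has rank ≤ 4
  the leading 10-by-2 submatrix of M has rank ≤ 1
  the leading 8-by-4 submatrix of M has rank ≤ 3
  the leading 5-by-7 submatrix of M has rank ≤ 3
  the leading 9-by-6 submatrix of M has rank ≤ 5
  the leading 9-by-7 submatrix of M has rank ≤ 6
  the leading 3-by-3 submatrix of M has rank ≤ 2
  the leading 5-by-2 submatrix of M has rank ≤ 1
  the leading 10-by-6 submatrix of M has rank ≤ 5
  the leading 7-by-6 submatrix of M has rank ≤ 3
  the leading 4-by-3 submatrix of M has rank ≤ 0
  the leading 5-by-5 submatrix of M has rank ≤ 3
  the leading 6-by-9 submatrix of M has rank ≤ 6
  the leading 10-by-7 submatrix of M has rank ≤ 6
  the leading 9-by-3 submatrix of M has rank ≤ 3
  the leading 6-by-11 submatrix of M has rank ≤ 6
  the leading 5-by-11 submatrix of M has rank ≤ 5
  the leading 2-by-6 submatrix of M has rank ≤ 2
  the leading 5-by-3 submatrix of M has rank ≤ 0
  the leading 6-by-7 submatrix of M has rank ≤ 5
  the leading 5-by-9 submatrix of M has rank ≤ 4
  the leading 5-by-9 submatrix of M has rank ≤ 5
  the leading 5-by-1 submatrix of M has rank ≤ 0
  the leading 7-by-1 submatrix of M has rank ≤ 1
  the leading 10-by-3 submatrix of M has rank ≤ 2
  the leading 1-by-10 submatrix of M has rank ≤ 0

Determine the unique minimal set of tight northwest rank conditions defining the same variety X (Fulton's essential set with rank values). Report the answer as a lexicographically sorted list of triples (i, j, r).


Rank table r_w(11×11) implied by the 50 constraints:

  i=1: 0 0 0 0 0 0 0 0 0 0 1
  i=2: 0 0 0 0 0 0 1 1 1 1 2
  i=3: 0 0 0 0 1 1 2 2 2 2 3
  i=4: 0 0 0 1 2 2 3 3 3 3 4
  i=5: 0 0 0 1 2 2 3 4 4 4 5
  i=6: 1 1 1 2 3 3 4 5 5 5 6
  i=7: 1 1 1 2 3 3 4 5 6 6 7
  i=8: 1 1 2 3 4 4 5 6 7 7 8
  i=9: 1 1 2 3 4 5 6 7 8 8 9
  i=10: 1 1 2 3 4 5 6 7 8 9 10
  i=11: 1 2 3 4 5 6 7 8 9 10 11

giving w = (11, 7, 5, 4, 8, 1, 9, 3, 6, 10, 2) via Δ²R.

Fulton essential set (8 of the 33 Rothe cells):

[(1, 10, 0), (2, 6, 0), (3, 4, 0), (5, 3, 0), (5, 6, 2), (7, 3, 1), (7, 6, 3), (10, 2, 1)]


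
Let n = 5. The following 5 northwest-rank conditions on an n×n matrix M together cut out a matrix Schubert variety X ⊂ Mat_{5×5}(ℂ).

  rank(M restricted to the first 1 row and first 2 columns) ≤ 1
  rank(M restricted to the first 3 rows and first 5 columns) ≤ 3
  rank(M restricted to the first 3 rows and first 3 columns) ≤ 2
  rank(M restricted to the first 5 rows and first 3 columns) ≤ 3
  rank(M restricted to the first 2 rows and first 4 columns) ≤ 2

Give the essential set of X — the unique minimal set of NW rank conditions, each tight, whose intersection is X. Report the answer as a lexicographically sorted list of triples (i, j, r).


Propagating the 5 rank bounds to every northwest block:

  i=1: 1 | 1 | 1 | 1 | 1
  i=2: 1 | 2 | 2 | 2 | 2
  i=3: 1 | 2 | 2 | 3 | 3
  i=4: 1 | 2 | 3 | 4 | 4
  i=5: 1 | 2 | 3 | 4 | 5

giving w = (1, 2, 4, 3, 5) via Δ²R.

ℓ(w)=1; the 1 essential cell (i,j,r):

[(3, 3, 2)]


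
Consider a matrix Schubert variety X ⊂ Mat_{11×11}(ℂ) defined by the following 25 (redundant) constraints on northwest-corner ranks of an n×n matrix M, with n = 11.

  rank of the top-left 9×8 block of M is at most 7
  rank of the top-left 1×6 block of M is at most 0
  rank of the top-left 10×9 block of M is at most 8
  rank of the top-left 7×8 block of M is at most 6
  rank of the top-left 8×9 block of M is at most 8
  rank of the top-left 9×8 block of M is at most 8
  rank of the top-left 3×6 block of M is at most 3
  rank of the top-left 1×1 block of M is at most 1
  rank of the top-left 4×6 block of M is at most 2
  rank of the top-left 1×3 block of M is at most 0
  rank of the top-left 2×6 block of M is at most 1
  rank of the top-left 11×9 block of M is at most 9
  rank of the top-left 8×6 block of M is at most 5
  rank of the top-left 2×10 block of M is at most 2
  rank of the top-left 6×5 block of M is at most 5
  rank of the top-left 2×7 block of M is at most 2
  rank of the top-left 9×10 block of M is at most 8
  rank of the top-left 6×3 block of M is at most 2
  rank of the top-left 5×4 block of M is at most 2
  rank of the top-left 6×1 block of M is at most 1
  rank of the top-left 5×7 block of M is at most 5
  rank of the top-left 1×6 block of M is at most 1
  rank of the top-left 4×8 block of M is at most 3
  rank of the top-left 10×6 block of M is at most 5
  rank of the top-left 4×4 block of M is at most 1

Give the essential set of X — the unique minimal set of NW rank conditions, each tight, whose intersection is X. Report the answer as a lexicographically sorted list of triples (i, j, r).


The tightest implied rank at each (i,j), from the 25 conditions:

  R[1]: 0 0 0 0 0 0 1 1 1 1 1
  R[2]: 1 1 1 1 1 1 2 2 2 2 2
  R[3]: 1 1 1 1 2 2 3 3 3 3 3
  R[4]: 1 1 1 1 2 2 3 3 4 4 4
  R[5]: 1 2 2 2 3 3 4 4 5 5 5
  R[6]: 1 2 2 3 4 4 5 5 6 6 6
  R[7]: 1 2 3 4 5 5 6 6 7 7 7
  R[8]: 1 2 3 4 5 5 6 7 8 8 8
  R[9]: 1 2 3 4 5 5 6 7 8 8 9
  R[10]: 1 2 3 4 5 5 6 7 8 9 10
  R[11]: 1 2 3 4 5 6 7 8 9 10 11

the unique w with this rank table is (7, 1, 5, 9, 2, 4, 3, 8, 11, 10, 6).

|D(w)|=19, |Ess(w)|=7:

[(1, 6, 0), (4, 4, 1), (4, 6, 2), (4, 8, 3), (6, 3, 2), (9, 10, 8), (10, 6, 5)]


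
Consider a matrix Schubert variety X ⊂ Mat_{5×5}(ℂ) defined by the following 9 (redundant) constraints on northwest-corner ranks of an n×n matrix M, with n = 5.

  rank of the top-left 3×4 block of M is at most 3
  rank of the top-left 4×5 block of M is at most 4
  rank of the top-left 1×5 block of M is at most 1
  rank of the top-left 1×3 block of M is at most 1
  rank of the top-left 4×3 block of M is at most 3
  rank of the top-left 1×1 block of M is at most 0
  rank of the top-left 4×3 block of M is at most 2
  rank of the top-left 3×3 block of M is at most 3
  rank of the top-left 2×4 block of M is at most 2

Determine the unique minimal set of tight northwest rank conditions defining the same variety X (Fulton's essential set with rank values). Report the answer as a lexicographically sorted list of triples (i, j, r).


Rank table r_w(5×5) implied by the 9 constraints:

  R[1]: 0  1  1  1  1
  R[2]: 1  2  2  2  2
  R[3]: 1  2  2  3  3
  R[4]: 1  2  2  3  4
  R[5]: 1  2  3  4  5

so w = (2, 1, 4, 5, 3).

D(w) has 3 cells with 2 SE-corners; essential set:

[(1, 1, 0), (4, 3, 2)]


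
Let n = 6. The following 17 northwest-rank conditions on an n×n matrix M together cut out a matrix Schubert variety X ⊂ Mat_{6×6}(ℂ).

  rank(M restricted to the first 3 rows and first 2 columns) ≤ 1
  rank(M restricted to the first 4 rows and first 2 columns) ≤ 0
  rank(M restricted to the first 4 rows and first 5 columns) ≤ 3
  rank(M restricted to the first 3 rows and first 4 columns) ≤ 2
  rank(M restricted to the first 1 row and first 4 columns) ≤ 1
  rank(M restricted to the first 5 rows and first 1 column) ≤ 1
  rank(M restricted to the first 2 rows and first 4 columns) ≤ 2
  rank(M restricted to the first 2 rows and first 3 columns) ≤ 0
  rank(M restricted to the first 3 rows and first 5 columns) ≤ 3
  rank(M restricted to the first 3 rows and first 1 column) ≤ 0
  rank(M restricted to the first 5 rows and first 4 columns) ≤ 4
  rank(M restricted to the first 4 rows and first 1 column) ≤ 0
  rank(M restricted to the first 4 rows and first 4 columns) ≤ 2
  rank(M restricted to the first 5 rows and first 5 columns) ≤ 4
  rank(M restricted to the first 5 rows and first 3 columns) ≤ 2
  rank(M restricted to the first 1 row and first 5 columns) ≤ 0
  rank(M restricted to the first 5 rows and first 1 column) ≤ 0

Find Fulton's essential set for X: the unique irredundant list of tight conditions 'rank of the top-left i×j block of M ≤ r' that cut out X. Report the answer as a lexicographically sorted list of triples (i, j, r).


Computing R[i][j] = min implied NW-rank bound (n=6, 17 conditions):

  i=1: 0, 0, 0, 0, 0, 1
  i=2: 0, 0, 0, 1, 1, 2
  i=3: 0, 0, 1, 2, 2, 3
  i=4: 0, 0, 1, 2, 3, 4
  i=5: 0, 1, 2, 3, 4, 5
  i=6: 1, 2, 3, 4, 5, 6

the unique w with this rank table is (6, 4, 3, 5, 2, 1).

Rothe diagram D(w) (13 cells), 4 SE-corners (essential conditions):

[(1, 5, 0), (2, 3, 0), (4, 2, 0), (5, 1, 0)]


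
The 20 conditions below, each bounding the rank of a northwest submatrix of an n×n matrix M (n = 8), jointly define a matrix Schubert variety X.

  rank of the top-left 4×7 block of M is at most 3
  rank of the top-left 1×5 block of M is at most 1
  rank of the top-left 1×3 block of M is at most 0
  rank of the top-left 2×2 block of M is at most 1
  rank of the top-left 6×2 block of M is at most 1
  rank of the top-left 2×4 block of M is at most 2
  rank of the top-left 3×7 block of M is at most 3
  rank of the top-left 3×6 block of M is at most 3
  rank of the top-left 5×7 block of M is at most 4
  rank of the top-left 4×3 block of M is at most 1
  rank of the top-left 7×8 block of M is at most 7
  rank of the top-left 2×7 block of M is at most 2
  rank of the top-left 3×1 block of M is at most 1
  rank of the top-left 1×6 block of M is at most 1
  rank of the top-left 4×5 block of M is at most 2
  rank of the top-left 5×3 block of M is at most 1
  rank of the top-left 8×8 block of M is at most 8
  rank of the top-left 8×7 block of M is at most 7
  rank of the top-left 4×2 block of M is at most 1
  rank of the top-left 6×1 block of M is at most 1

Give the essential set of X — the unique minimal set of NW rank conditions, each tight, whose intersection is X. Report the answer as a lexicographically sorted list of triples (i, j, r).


Recovering R(i,j) via the rank-extension bound from the 20 conditions:

  0, 0, 0, 1, 1, 1, 1, 1
  1, 1, 1, 2, 2, 2, 2, 2
  1, 1, 1, 2, 2, 3, 3, 3
  1, 1, 1, 2, 2, 3, 3, 4
  1, 1, 1, 2, 3, 4, 4, 5
  1, 1, 2, 3, 4, 5, 5, 6
  1, 2, 3, 4, 5, 6, 6, 7
  1, 2, 3, 4, 5, 6, 7, 8

second differences of R give the permutation w = (4, 1, 6, 8, 5, 3, 2, 7).

|D(w)|=13, |Ess(w)|=5:

[(1, 3, 0), (4, 5, 2), (4, 7, 3), (5, 3, 1), (6, 2, 1)]


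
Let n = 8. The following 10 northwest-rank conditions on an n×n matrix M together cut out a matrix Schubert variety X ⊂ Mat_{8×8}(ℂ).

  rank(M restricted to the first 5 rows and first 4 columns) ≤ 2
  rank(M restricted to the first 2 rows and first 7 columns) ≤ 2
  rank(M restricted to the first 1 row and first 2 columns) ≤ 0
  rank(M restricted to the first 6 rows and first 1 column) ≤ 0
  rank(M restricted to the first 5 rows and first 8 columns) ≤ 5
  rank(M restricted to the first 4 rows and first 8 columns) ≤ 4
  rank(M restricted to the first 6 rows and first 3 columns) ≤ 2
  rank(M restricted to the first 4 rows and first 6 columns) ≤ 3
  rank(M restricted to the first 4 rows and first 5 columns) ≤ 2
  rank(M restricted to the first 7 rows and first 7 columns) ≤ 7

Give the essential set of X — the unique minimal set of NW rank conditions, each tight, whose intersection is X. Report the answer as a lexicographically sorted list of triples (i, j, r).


The tightest implied rank at each (i,j), from the 10 conditions:

  row 1: 0 0 1 1 1 1 1 1
  row 2: 0 1 2 2 2 2 2 2
  row 3: 0 1 2 2 2 3 3 3
  row 4: 0 1 2 2 2 3 4 4
  row 5: 0 1 2 2 3 4 5 5
  row 6: 0 1 2 3 4 5 6 6
  row 7: 1 2 3 4 5 6 7 7
  row 8: 1 2 3 4 5 6 7 8

second differences of R give the permutation w = (3, 2, 6, 7, 5, 4, 1, 8).

|D(w)|=12, |Ess(w)|=4:

[(1, 2, 0), (4, 5, 2), (5, 4, 2), (6, 1, 0)]


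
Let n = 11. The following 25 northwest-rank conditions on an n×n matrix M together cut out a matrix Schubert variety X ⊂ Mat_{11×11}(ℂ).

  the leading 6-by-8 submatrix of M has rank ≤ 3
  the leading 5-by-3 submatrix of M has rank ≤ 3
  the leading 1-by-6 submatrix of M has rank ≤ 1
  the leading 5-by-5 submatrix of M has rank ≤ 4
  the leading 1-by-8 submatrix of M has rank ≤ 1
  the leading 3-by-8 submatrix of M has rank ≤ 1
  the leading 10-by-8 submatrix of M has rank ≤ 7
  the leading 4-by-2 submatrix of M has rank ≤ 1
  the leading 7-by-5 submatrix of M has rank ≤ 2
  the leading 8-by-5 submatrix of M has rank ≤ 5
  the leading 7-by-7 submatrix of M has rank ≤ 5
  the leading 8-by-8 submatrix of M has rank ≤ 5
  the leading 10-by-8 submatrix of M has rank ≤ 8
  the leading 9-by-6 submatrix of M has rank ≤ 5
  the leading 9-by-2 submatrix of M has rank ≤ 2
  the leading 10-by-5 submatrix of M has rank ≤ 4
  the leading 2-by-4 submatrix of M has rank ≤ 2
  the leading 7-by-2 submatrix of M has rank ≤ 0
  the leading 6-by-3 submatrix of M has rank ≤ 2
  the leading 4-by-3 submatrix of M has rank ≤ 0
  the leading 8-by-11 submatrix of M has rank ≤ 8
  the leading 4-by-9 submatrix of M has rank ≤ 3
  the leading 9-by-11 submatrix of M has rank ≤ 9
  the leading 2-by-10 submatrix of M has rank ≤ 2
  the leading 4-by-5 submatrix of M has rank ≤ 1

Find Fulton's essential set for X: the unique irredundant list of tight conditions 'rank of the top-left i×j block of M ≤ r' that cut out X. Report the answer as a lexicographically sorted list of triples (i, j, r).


Propagating the 25 rank bounds to every northwest block:

  row 1: 0  0  0  1  1  1  1  1  1  1  1
  row 2: 0  0  0  1  1  1  1  1  2  2  2
  row 3: 0  0  0  1  1  1  1  1  2  3  3
  row 4: 0  0  0  1  1  2  2  2  3  4  4
  row 5: 0  0  1  2  2  3  3  3  4  5  5
  row 6: 0  0  1  2  2  3  3  3  4  5  6
  row 7: 0  0  1  2  2  3  4  4  5  6  7
  row 8: 1  1  2  3  3  4  5  5  6  7  8
  row 9: 1  2  3  4  4  5  6  6  7  8  9
  row 10: 1  2  3  4  4  5  6  7  8  9  10
  row 11: 1  2  3  4  5  6  7  8  9  10  11

the unique w with this rank table is (4, 9, 10, 6, 3, 11, 7, 1, 2, 8, 5).

D(w) has 32 cells with 7 SE-corners; essential set:

[(3, 8, 1), (4, 3, 0), (4, 5, 1), (6, 8, 3), (7, 2, 0), (7, 5, 2), (10, 5, 4)]


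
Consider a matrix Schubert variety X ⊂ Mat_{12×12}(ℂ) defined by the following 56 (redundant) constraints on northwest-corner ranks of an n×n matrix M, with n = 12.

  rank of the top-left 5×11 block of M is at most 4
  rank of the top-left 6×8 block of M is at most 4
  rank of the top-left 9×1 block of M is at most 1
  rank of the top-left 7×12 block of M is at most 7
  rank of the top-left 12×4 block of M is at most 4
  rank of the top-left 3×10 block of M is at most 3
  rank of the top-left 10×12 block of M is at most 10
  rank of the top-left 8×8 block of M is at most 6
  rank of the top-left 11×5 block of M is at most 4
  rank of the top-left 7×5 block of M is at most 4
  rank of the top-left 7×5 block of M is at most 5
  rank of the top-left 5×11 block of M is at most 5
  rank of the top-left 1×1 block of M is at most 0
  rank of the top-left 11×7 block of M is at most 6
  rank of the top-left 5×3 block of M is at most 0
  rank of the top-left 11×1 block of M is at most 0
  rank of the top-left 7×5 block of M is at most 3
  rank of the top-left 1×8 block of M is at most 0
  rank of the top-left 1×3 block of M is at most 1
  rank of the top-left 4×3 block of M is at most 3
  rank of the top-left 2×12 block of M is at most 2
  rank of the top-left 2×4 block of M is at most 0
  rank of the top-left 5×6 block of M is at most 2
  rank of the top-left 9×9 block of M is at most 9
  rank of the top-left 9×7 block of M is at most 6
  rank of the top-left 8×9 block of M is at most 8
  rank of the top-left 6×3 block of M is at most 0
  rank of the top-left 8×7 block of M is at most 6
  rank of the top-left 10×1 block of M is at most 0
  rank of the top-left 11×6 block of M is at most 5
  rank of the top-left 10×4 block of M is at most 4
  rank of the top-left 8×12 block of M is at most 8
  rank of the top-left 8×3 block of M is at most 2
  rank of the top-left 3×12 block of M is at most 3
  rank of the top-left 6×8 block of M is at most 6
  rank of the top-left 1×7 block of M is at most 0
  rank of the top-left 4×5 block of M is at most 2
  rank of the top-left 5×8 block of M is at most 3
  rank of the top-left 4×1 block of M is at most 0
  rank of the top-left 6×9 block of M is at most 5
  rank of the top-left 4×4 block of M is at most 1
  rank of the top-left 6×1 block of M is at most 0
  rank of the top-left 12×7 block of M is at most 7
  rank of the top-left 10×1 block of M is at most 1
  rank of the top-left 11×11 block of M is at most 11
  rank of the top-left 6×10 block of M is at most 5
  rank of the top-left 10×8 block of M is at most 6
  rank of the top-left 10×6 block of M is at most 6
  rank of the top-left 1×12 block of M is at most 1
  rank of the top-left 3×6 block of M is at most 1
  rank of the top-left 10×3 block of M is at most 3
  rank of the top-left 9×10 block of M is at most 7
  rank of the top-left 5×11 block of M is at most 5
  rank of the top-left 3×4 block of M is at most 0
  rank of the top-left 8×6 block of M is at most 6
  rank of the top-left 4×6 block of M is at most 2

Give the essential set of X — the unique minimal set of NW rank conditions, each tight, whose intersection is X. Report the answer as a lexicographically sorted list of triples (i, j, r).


Rank table r_w(12×12) implied by the 56 constraints:

  i=1: 0  0  0  0  0  0  0  0  1  1  1  1
  i=2: 0  0  0  0  1  1  1  1  2  2  2  2
  i=3: 0  0  0  0  1  1  2  2  3  3  3  3
  i=4: 0  0  0  1  2  2  3  3  4  4  4  4
  i=5: 0  0  0  1  2  2  3  3  4  4  4  5
  i=6: 0  0  0  1  2  3  4  4  5  5  5  6
  i=7: 0  1  1  2  3  4  5  5  6  6  6  7
  i=8: 0  1  2  3  4  5  6  6  7  7  7  8
  i=9: 0  1  2  3  4  5  6  6  7  7  8  9
  i=10: 0  1  2  3  4  5  6  6  7  8  9  10
  i=11: 0  1  2  3  4  5  6  7  8  9  10  11
  i=12: 1  2  3  4  5  6  7  8  9  10  11  12

the unique w with this rank table is (9, 5, 7, 4, 12, 6, 2, 3, 11, 10, 8, 1).

Rothe diagram D(w) (38 cells), 10 SE-corners (essential conditions):

[(1, 8, 0), (3, 4, 0), (3, 6, 1), (5, 6, 2), (5, 8, 3), (5, 11, 4), (6, 3, 0), (9, 10, 7), (10, 8, 6), (11, 1, 0)]


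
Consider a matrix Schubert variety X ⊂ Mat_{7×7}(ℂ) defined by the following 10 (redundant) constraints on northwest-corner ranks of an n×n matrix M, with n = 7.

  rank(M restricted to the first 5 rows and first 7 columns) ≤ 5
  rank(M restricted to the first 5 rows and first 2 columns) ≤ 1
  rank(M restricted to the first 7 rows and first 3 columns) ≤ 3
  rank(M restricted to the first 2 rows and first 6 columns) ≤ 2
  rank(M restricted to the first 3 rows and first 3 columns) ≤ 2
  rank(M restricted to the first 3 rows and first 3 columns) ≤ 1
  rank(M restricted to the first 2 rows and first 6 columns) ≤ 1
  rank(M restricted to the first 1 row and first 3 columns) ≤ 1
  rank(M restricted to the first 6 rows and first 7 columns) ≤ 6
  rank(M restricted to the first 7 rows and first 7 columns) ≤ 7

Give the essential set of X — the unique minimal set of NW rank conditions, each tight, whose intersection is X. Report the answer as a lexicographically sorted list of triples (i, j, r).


Reconstructing r_w from the 10 given conditions:

  1 | 1 | 1 | 1 | 1 | 1 | 1
  1 | 1 | 1 | 1 | 1 | 1 | 2
  1 | 1 | 1 | 2 | 2 | 2 | 3
  1 | 1 | 2 | 3 | 3 | 3 | 4
  1 | 1 | 2 | 3 | 4 | 4 | 5
  1 | 2 | 3 | 4 | 5 | 5 | 6
  1 | 2 | 3 | 4 | 5 | 6 | 7

so w = (1, 7, 4, 3, 5, 2, 6).

Rothe diagram D(w) (9 cells), 3 SE-corners (essential conditions):

[(2, 6, 1), (3, 3, 1), (5, 2, 1)]


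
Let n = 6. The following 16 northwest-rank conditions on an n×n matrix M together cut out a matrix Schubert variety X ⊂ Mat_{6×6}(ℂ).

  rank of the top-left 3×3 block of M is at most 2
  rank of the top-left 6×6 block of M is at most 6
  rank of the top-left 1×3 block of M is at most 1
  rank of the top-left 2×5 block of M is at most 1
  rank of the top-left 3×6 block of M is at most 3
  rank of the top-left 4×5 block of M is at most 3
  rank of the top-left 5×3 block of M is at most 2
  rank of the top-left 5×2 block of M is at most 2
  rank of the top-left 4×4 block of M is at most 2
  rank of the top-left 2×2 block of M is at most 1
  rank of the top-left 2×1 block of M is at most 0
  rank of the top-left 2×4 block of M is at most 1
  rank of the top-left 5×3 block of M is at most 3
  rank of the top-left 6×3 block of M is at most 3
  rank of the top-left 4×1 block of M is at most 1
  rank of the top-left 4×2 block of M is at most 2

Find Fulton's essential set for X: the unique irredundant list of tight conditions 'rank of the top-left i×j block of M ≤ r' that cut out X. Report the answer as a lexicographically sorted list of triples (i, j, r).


The tightest implied rank at each (i,j), from the 16 conditions:

  i=1: 0  1  1  1  1  1
  i=2: 0  1  1  1  1  2
  i=3: 1  2  2  2  2  3
  i=4: 1  2  2  2  3  4
  i=5: 1  2  2  3  4  5
  i=6: 1  2  3  4  5  6

second differences of R give the permutation w = (2, 6, 1, 5, 4, 3).

ℓ(w)=8; the 4 essential cells (i,j,r):

[(2, 1, 0), (2, 5, 1), (4, 4, 2), (5, 3, 2)]


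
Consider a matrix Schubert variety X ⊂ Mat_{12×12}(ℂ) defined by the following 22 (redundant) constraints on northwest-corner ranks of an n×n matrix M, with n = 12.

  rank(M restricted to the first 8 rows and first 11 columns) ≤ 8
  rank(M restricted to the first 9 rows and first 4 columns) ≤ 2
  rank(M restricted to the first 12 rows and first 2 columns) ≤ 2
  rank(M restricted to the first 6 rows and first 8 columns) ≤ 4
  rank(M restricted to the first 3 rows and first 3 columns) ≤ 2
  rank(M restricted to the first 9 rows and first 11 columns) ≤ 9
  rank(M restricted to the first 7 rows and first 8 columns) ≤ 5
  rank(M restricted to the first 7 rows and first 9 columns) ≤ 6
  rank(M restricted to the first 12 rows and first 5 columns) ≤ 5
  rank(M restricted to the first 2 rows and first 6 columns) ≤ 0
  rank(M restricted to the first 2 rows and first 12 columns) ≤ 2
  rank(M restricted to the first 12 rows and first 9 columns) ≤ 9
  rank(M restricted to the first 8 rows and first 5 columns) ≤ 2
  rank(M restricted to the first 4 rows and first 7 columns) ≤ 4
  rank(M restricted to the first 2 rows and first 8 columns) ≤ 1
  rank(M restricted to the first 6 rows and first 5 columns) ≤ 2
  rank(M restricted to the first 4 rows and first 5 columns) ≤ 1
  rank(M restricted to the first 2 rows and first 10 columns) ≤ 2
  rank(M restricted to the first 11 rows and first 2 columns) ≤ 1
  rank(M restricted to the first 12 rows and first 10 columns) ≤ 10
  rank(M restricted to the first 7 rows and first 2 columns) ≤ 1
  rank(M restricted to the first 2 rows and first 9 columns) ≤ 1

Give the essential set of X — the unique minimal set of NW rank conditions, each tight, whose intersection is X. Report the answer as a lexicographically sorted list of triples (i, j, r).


The tightest implied rank at each (i,j), from the 22 conditions:

  i=1: 0 0 0 0 0 0 1 1 1 1 1 1
  i=2: 0 0 0 0 0 0 1 1 1 2 2 2
  i=3: 1 1 1 1 1 1 2 2 2 3 3 3
  i=4: 1 1 1 1 1 2 3 3 3 4 4 4
  i=5: 1 1 2 2 2 3 4 4 4 5 5 5
  i=6: 1 1 2 2 2 3 4 4 5 6 6 6
  i=7: 1 1 2 2 2 3 4 5 6 7 7 7
  i=8: 1 1 2 2 2 3 4 5 6 7 8 8
  i=9: 1 1 2 2 3 4 5 6 7 8 9 9
  i=10: 1 1 2 3 4 5 6 7 8 9 10 10
  i=11: 1 1 2 3 4 5 6 7 8 9 10 11
  i=12: 1 2 3 4 5 6 7 8 9 10 11 12

giving w = (7, 10, 1, 6, 3, 9, 8, 11, 5, 4, 12, 2) via Δ²R.

ℓ(w)=33; the 7 essential cells (i,j,r):

[(2, 6, 0), (2, 9, 1), (4, 5, 1), (6, 8, 4), (8, 5, 2), (9, 4, 2), (11, 2, 1)]


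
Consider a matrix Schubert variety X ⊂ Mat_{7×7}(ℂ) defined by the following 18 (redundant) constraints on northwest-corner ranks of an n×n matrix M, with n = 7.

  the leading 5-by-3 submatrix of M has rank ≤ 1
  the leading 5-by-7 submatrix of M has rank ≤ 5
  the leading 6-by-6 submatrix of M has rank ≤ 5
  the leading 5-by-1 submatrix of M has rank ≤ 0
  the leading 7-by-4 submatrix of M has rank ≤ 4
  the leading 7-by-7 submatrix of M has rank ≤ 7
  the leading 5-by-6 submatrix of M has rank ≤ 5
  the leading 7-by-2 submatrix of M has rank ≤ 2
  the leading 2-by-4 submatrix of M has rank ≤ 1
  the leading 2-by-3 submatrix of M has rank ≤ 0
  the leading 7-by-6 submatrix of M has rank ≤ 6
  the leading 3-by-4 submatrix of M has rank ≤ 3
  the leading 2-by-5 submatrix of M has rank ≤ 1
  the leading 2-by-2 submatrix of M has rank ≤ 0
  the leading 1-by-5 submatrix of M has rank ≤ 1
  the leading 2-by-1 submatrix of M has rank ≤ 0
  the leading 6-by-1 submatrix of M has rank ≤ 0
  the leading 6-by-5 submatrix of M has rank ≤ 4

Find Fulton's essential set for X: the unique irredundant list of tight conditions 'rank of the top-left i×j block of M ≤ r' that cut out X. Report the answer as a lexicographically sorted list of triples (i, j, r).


Propagating the 18 rank bounds to every northwest block:

  R[1]: 0 0 0 1 1 1 1
  R[2]: 0 0 0 1 1 2 2
  R[3]: 0 1 1 2 2 3 3
  R[4]: 0 1 1 2 3 4 4
  R[5]: 0 1 1 2 3 4 5
  R[6]: 0 1 2 3 4 5 6
  R[7]: 1 2 3 4 5 6 7

so w = (4, 6, 2, 5, 7, 3, 1).

Rothe diagram D(w) (13 cells), 4 SE-corners (essential conditions):

[(2, 3, 0), (2, 5, 1), (5, 3, 1), (6, 1, 0)]


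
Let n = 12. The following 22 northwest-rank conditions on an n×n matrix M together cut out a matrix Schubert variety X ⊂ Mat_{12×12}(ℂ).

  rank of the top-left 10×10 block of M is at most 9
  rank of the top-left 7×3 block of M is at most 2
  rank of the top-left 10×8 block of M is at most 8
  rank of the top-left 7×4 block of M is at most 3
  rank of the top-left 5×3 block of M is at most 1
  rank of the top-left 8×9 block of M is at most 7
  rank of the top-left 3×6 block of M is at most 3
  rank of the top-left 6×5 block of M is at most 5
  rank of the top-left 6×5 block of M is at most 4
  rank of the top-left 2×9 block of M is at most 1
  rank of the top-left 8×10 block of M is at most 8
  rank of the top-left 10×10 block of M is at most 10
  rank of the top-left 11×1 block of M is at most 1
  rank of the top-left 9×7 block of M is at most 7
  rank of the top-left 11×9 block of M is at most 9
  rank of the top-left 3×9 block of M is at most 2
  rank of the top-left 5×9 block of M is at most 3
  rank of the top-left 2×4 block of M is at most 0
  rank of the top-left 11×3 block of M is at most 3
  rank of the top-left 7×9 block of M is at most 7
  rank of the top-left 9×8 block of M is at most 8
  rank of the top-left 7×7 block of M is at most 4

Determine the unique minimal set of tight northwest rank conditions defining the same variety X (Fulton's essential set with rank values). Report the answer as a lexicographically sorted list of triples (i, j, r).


Computing R[i][j] = min implied NW-rank bound (n=12, 22 conditions):

  0  0  0  0  1  1  1  1  1  1  1  1
  0  0  0  0  1  1  1  1  1  2  2  2
  1  1  1  1  2  2  2  2  2  3  3  3
  1  1  1  2  3  3  3  3  3  4  4  4
  1  1  1  2  3  3  3  3  3  4  5  5
  1  2  2  3  4  4  4  4  4  5  6  6
  1  2  2  3  4  4  4  5  5  6  7  7
  1  2  3  4  5  5  5  6  6  7  8  8
  1  2  3  4  5  6  6  7  7  8  9  9
  1  2  3  4  5  6  7  8  8  9  10  10
  1  2  3  4  5  6  7  8  9  10  11  11
  1  2  3  4  5  6  7  8  9  10  11  12

reading off 1-entries of Δ²R: w = (5, 10, 1, 4, 11, 2, 8, 3, 6, 7, 9, 12).

Rothe diagram D(w) (23 cells), 6 SE-corners (essential conditions):

[(2, 4, 0), (2, 9, 1), (5, 3, 1), (5, 9, 3), (7, 3, 2), (7, 7, 4)]


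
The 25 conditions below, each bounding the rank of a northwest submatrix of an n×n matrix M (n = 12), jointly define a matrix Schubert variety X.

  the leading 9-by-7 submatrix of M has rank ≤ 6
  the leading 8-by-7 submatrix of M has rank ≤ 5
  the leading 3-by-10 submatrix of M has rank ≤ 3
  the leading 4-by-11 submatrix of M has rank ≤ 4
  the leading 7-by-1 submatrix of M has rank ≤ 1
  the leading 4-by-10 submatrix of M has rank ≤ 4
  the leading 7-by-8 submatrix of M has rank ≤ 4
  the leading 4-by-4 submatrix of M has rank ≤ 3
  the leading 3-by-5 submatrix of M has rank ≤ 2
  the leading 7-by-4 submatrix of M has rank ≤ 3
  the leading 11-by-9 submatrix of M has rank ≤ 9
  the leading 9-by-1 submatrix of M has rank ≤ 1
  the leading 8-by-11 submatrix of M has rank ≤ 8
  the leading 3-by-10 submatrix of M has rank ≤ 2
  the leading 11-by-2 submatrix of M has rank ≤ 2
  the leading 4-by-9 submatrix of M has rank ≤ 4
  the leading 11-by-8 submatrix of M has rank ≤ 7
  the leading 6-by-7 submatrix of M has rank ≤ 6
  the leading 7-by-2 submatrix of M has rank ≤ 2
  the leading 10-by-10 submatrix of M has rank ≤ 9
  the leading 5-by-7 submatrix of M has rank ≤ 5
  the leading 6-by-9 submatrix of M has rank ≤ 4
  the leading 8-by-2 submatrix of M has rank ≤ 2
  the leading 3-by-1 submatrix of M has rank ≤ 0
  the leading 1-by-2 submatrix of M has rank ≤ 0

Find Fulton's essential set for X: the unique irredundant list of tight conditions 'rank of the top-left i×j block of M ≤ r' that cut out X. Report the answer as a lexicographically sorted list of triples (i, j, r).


Propagating the 25 rank bounds to every northwest block:

  i=1: 0  0  1  1  1  1  1  1  1  1  1  1
  i=2: 0  1  2  2  2  2  2  2  2  2  2  2
  i=3: 0  1  2  2  2  2  2  2  2  2  3  3
  i=4: 1  2  3  3  3  3  3  3  3  3  4  4
  i=5: 1  2  3  3  4  4  4  4  4  4  5  5
  i=6: 1  2  3  3  4  4  4  4  4  5  6  6
  i=7: 1  2  3  3  4  4  4  4  5  6  7  7
  i=8: 1  2  3  4  5  5  5  5  6  7  8  8
  i=9: 1  2  3  4  5  6  6  6  7  8  9  9
  i=10: 1  2  3  4  5  6  7  7  8  9  10  10
  i=11: 1  2  3  4  5  6  7  7  8  9  10  11
  i=12: 1  2  3  4  5  6  7  8  9  10  11  12

giving w = (3, 2, 11, 1, 5, 10, 9, 4, 6, 7, 12, 8) via Δ²R.

ℓ(w)=22; the 7 essential cells (i,j,r):

[(1, 2, 0), (3, 1, 0), (3, 10, 2), (6, 9, 4), (7, 4, 3), (7, 8, 4), (11, 8, 7)]


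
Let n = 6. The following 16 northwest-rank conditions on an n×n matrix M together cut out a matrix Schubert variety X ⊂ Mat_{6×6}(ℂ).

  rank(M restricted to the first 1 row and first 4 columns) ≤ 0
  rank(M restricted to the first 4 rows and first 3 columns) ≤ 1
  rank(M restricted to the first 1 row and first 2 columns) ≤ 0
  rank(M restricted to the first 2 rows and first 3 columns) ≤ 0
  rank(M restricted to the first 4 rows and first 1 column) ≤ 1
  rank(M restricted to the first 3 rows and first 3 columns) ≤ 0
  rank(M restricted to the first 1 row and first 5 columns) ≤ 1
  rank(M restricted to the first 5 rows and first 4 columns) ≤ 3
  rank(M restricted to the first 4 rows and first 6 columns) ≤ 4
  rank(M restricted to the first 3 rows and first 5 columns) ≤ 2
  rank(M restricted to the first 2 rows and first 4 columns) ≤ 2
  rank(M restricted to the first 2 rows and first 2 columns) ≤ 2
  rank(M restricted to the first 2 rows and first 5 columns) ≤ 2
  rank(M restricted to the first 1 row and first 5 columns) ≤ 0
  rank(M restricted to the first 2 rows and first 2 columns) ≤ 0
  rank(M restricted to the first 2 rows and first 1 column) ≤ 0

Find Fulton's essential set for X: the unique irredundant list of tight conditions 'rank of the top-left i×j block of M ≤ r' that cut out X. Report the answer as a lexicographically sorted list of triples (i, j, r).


Reconstructing r_w from the 16 given conditions:

  i=1: 0, 0, 0, 0, 0, 1
  i=2: 0, 0, 0, 1, 1, 2
  i=3: 0, 0, 0, 1, 2, 3
  i=4: 1, 1, 1, 2, 3, 4
  i=5: 1, 2, 2, 3, 4, 5
  i=6: 1, 2, 3, 4, 5, 6

reading off 1-entries of Δ²R: w = (6, 4, 5, 1, 2, 3).

ℓ(w)=11; the 2 essential cells (i,j,r):

[(1, 5, 0), (3, 3, 0)]


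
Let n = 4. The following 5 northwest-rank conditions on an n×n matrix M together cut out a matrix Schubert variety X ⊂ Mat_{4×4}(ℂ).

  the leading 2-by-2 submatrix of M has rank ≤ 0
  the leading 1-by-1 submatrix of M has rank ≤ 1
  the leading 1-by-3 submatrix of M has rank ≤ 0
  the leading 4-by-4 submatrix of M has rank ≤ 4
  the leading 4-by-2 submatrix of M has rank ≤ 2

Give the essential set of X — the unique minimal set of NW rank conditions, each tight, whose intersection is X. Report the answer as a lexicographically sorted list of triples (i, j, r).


Recovering R(i,j) via the rank-extension bound from the 5 conditions:

  row 1: 0  0  0  1
  row 2: 0  0  1  2
  row 3: 1  1  2  3
  row 4: 1  2  3  4

the unique w with this rank table is (4, 3, 1, 2).

Fulton essential set (2 of the 5 Rothe cells):

[(1, 3, 0), (2, 2, 0)]


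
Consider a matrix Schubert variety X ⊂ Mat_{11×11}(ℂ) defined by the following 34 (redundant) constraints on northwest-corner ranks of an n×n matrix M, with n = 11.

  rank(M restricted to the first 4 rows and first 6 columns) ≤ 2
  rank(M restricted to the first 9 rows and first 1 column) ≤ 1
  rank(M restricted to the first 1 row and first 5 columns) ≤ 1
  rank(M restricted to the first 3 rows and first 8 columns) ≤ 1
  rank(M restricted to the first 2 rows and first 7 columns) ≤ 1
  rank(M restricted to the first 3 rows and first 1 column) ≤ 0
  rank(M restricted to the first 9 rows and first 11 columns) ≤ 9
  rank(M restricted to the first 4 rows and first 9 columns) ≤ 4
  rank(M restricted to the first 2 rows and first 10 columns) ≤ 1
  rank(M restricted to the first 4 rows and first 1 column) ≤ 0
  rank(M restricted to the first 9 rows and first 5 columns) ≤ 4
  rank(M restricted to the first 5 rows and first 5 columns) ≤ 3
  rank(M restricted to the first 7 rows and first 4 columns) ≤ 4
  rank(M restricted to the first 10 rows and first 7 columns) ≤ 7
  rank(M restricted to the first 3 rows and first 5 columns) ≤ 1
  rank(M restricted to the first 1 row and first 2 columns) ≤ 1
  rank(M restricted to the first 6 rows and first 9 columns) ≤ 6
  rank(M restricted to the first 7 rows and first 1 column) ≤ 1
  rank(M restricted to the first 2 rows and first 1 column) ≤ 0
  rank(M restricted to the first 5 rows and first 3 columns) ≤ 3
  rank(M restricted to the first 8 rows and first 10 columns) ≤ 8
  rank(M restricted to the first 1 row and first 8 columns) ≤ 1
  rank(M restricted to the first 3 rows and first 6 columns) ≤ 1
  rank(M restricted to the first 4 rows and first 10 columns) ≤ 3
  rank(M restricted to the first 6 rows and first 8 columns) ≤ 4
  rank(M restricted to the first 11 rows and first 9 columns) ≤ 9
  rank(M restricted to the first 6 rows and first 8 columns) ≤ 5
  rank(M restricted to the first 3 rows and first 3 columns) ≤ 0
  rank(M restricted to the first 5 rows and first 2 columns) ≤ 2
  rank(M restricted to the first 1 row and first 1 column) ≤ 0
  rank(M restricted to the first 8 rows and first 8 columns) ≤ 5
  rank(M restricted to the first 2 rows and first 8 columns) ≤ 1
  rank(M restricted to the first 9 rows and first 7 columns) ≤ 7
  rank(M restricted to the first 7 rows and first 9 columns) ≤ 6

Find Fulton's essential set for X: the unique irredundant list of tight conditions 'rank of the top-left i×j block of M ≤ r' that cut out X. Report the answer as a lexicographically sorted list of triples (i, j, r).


Propagating the 34 rank bounds to every northwest block:

  i=1: 0, 0, 0, 1, 1, 1, 1, 1, 1, 1, 1
  i=2: 0, 0, 0, 1, 1, 1, 1, 1, 1, 1, 2
  i=3: 0, 0, 0, 1, 1, 1, 1, 1, 2, 2, 3
  i=4: 0, 1, 1, 2, 2, 2, 2, 2, 3, 3, 4
  i=5: 1, 2, 2, 3, 3, 3, 3, 3, 4, 4, 5
  i=6: 1, 2, 3, 4, 4, 4, 4, 4, 5, 5, 6
  i=7: 1, 2, 3, 4, 4, 5, 5, 5, 6, 6, 7
  i=8: 1, 2, 3, 4, 4, 5, 5, 5, 6, 7, 8
  i=9: 1, 2, 3, 4, 4, 5, 6, 6, 7, 8, 9
  i=10: 1, 2, 3, 4, 5, 6, 7, 7, 8, 9, 10
  i=11: 1, 2, 3, 4, 5, 6, 7, 8, 9, 10, 11

giving w = (4, 11, 9, 2, 1, 3, 6, 10, 7, 5, 8) via Δ²R.

Fulton essential set (6 of the 25 Rothe cells):

[(2, 10, 1), (3, 3, 0), (3, 8, 1), (4, 1, 0), (8, 8, 5), (9, 5, 4)]
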